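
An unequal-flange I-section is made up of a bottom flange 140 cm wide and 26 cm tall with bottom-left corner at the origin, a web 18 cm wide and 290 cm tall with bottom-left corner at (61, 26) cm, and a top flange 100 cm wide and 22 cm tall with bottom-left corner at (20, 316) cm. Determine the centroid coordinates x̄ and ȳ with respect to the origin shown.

x̄ = 70.00 cm, ȳ = 150.03 cm

bottom flange: A = 140 × 26 = 3640.00, centroid at (70.00, 13.00).
web: A = 18 × 290 = 5220.00, centroid at (70.00, 171.00).
top flange: A = 100 × 22 = 2200.00, centroid at (70.00, 327.00).
ΣA = 11060.00 cm²
ΣAx̄ = (3640.00)(70.00) + (5220.00)(70.00) + (2200.00)(70.00) = 774200.00 cm³
ΣAȳ = (3640.00)(13.00) + (5220.00)(171.00) + (2200.00)(327.00) = 1659340.00 cm³
x̄ = 774200.00 / 11060.00 = 70.00 cm
ȳ = 1659340.00 / 11060.00 = 150.03 cm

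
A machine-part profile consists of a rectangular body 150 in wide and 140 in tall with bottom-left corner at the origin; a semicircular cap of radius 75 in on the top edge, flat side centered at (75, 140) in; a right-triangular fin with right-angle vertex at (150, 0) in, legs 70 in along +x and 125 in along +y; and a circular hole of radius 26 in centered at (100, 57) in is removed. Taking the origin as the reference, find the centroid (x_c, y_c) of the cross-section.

Part | A | x̄ᵢ | ȳᵢ | A·x̄ᵢ | A·ȳᵢ
rectangular body | 21000.00 | 75.00 | 70.00 | 1575000.00 | 1470000.00
semicircular top | 8835.73 | 75.00 | 171.83 | 662679.70 | 1518252.11
triangular fin | 4375.00 | 173.33 | 41.67 | 758333.33 | 182291.67
hole | -2123.72 | 100.00 | 57.00 | -212371.66 | -121051.85
Σ | 32087.01 |  |  | 2783641.37 | 3049491.93
x_c = 2783641.37 / 32087.01 = 86.75 in
y_c = 3049491.93 / 32087.01 = 95.04 in

x_c = 86.75 in, y_c = 95.04 in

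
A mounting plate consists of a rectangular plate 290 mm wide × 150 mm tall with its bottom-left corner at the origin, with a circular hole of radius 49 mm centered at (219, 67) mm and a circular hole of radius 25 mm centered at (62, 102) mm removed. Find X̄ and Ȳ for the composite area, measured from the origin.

plate: A = 290 × 150 = 43500.00, centroid at (145.00, 75.00).
hole 1: A = −π·49² = -7542.96, centroid at (219.00, 67.00).
hole 2: A = −π·25² = -1963.50, centroid at (62.00, 102.00).
ΣA = 33993.54 mm²
ΣAX̄ = (43500.00)(145.00) + (-7542.96)(219.00) + (-1963.50)(62.00) = 4533854.18 mm³
ΣAȲ = (43500.00)(75.00) + (-7542.96)(67.00) + (-1963.50)(102.00) = 2556844.88 mm³
X̄ = 4533854.18 / 33993.54 = 133.37 mm
Ȳ = 2556844.88 / 33993.54 = 75.22 mm

X̄ = 133.37 mm, Ȳ = 75.22 mm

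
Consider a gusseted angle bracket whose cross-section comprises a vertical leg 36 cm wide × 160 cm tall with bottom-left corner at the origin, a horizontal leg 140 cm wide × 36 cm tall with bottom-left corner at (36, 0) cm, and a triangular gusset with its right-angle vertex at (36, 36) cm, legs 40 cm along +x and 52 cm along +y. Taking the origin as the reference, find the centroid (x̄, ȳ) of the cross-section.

Part | A | x̄ᵢ | ȳᵢ | A·x̄ᵢ | A·ȳᵢ
vertical leg | 5760.00 | 18.00 | 80.00 | 103680.00 | 460800.00
horizontal leg | 5040.00 | 106.00 | 18.00 | 534240.00 | 90720.00
gusset | 1040.00 | 49.33 | 53.33 | 51306.67 | 55466.67
Σ | 11840.00 |  |  | 689226.67 | 606986.67
x̄ = 689226.67 / 11840.00 = 58.21 cm
ȳ = 606986.67 / 11840.00 = 51.27 cm

x̄ = 58.21 cm, ȳ = 51.27 cm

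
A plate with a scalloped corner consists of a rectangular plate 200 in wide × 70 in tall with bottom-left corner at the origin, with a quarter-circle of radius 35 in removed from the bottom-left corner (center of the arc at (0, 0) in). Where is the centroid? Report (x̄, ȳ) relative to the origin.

x̄ = 106.28 in, ȳ = 36.49 in

plate: A = 200 × 70 = 14000.00, centroid at (100.00, 35.00).
removed quarter-circle: A = −¼π·35² = -962.11, centroid at (14.85, 14.85).
ΣA = 13037.89 in²
ΣAx̄ = (14000.00)(100.00) + (-962.11)(14.85) = 1385708.33 in³
ΣAȳ = (14000.00)(35.00) + (-962.11)(14.85) = 475708.33 in³
x̄ = 1385708.33 / 13037.89 = 106.28 in
ȳ = 475708.33 / 13037.89 = 36.49 in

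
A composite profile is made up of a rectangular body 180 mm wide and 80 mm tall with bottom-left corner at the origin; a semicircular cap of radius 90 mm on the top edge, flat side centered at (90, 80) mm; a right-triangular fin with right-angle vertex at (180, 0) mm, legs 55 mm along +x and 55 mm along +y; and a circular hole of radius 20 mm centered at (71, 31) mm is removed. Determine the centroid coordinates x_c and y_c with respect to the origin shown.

x_c = 96.86 mm, y_c = 75.56 mm

rectangular body: A = 180 × 80 = 14400.00, centroid at (90.00, 40.00).
semicircular top: A = ½π·90² = 12723.45, centroid at (90.00, 118.20).
triangular fin: A = ½·55·55 = 1512.50, centroid at (198.33, 18.33).
hole: A = −π·20² = -1256.64, centroid at (71.00, 31.00).
ΣA = 27379.31 mm²
ΣAx_c = (14400.00)(90.00) + (12723.45)(90.00) + (1512.50)(198.33) + (-1256.64)(71.00) = 2651868.46 mm³
ΣAy_c = (14400.00)(40.00) + (12723.45)(118.20) + (1512.50)(18.33) + (-1256.64)(31.00) = 2068649.44 mm³
x_c = 2651868.46 / 27379.31 = 96.86 mm
y_c = 2068649.44 / 27379.31 = 75.56 mm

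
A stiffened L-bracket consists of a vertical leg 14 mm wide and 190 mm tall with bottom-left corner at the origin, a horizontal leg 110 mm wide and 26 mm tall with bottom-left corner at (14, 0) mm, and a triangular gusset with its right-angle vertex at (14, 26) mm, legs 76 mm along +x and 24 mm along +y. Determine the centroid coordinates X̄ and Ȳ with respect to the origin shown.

X̄ = 39.15 mm, Ȳ = 49.89 mm

vertical leg: A = 14 × 190 = 2660.00, centroid at (7.00, 95.00).
horizontal leg: A = 110 × 26 = 2860.00, centroid at (69.00, 13.00).
gusset: A = ½·76·24 = 912.00, centroid at (39.33, 34.00).
ΣA = 6432.00 mm², ΣAX̄ = 251832.00 mm³, ΣAȲ = 320888.00 mm³.
X̄ = 251832.00/6432.00 = 39.15 mm; Ȳ = 320888.00/6432.00 = 49.89 mm.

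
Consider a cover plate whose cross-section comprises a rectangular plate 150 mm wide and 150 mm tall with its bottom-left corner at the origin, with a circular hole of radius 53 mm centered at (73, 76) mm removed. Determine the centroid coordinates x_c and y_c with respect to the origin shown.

plate: A = 150 × 150 = 22500.00, centroid at (75.00, 75.00).
hole: A = −π·53² = -8824.73, centroid at (73.00, 76.00).
ΣA = 13675.27 mm², ΣAx_c = 1043294.44 mm³, ΣAy_c = 1016820.23 mm³.
x_c = 1043294.44/13675.27 = 76.29 mm; y_c = 1016820.23/13675.27 = 74.35 mm.

x_c = 76.29 mm, y_c = 74.35 mm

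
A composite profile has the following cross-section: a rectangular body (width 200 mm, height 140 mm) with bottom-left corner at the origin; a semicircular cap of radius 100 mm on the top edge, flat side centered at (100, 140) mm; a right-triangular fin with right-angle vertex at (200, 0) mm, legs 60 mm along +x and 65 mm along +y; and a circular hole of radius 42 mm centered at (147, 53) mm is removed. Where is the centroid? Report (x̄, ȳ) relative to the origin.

rectangular body: A = 200 × 140 = 28000.00, centroid at (100.00, 70.00).
semicircular top: A = ½π·100² = 15707.96, centroid at (100.00, 182.44).
triangular fin: A = ½·60·65 = 1950.00, centroid at (220.00, 21.67).
hole: A = −π·42² = -5541.77, centroid at (147.00, 53.00).
ΣA = 40116.19 mm²
ΣAx̄ = (28000.00)(100.00) + (15707.96)(100.00) + (1950.00)(220.00) + (-5541.77)(147.00) = 3985156.22 mm³
ΣAȳ = (28000.00)(70.00) + (15707.96)(182.44) + (1950.00)(21.67) + (-5541.77)(53.00) = 4574317.74 mm³
x̄ = 3985156.22 / 40116.19 = 99.34 mm
ȳ = 4574317.74 / 40116.19 = 114.03 mm

x̄ = 99.34 mm, ȳ = 114.03 mm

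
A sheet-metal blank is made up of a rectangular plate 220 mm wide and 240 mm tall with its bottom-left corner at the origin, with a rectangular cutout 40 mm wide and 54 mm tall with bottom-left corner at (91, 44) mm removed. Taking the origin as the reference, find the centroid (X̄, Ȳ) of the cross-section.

X̄ = 109.96 mm, Ȳ = 122.09 mm

plate: A = 220 × 240 = 52800.00, centroid at (110.00, 120.00).
hole: A = −(40 × 54) = -2160.00, centroid at (111.00, 71.00).
ΣA = 50640.00 mm², ΣAX̄ = 5568240.00 mm³, ΣAȲ = 6182640.00 mm³.
X̄ = 5568240.00/50640.00 = 109.96 mm; Ȳ = 6182640.00/50640.00 = 122.09 mm.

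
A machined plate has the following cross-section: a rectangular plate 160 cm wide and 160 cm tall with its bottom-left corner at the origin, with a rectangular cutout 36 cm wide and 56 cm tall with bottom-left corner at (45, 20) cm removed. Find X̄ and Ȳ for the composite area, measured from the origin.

X̄ = 81.45 cm, Ȳ = 82.74 cm

Part | A | x̄ᵢ | ȳᵢ | A·x̄ᵢ | A·ȳᵢ
plate | 25600.00 | 80.00 | 80.00 | 2048000.00 | 2048000.00
hole | -2016.00 | 63.00 | 48.00 | -127008.00 | -96768.00
Σ | 23584.00 |  |  | 1920992.00 | 1951232.00
X̄ = 1920992.00 / 23584.00 = 81.45 cm
Ȳ = 1951232.00 / 23584.00 = 82.74 cm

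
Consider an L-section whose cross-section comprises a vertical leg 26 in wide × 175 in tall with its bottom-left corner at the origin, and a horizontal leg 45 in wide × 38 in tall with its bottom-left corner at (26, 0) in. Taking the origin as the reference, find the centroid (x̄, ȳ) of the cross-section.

x̄ = 22.70 in, ȳ = 68.79 in

vertical leg: A = 26 × 175 = 4550.00, centroid at (13.00, 87.50).
horizontal leg: A = 45 × 38 = 1710.00, centroid at (48.50, 19.00).
ΣA = 6260.00 in², ΣAx̄ = 142085.00 in³, ΣAȳ = 430615.00 in³.
x̄ = 142085.00/6260.00 = 22.70 in; ȳ = 430615.00/6260.00 = 68.79 in.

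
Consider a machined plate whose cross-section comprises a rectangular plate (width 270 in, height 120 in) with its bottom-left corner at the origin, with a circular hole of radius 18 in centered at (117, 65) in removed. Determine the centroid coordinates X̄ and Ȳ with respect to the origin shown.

plate: A = 270 × 120 = 32400.00, centroid at (135.00, 60.00).
hole: A = −π·18² = -1017.88, centroid at (117.00, 65.00).
ΣA = 31382.12 in², ΣAX̄ = 4254908.51 in³, ΣAȲ = 1877838.06 in³.
X̄ = 4254908.51/31382.12 = 135.58 in; Ȳ = 1877838.06/31382.12 = 59.84 in.

X̄ = 135.58 in, Ȳ = 59.84 in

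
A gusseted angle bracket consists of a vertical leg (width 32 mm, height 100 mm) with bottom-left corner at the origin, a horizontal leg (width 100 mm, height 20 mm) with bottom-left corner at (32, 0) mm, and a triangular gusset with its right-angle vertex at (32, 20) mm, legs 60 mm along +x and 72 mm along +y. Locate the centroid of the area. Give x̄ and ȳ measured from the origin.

vertical leg: A = 32 × 100 = 3200.00, centroid at (16.00, 50.00).
horizontal leg: A = 100 × 20 = 2000.00, centroid at (82.00, 10.00).
gusset: A = ½·60·72 = 2160.00, centroid at (52.00, 44.00).
ΣA = 7360.00 mm², ΣAx̄ = 327520.00 mm³, ΣAȳ = 275040.00 mm³.
x̄ = 327520.00/7360.00 = 44.50 mm; ȳ = 275040.00/7360.00 = 37.37 mm.

x̄ = 44.50 mm, ȳ = 37.37 mm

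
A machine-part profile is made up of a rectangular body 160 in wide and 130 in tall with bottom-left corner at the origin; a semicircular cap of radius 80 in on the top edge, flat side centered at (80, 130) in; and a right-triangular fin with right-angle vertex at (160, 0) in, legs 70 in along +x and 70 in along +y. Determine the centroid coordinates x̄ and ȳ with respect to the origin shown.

x̄ = 87.60 in, ȳ = 91.81 in

rectangular body: A = 160 × 130 = 20800.00, centroid at (80.00, 65.00).
semicircular top: A = ½π·80² = 10053.10, centroid at (80.00, 163.95).
triangular fin: A = ½·70·70 = 2450.00, centroid at (183.33, 23.33).
ΣA = 33303.10 in², ΣAx̄ = 2917414.39 in³, ΣAȳ = 3057402.54 in³.
x̄ = 2917414.39/33303.10 = 87.60 in; ȳ = 3057402.54/33303.10 = 91.81 in.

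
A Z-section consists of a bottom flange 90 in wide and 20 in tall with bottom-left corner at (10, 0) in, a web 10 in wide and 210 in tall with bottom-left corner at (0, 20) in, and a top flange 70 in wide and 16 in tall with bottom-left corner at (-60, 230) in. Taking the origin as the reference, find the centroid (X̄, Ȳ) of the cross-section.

X̄ = 16.24 in, Ȳ = 108.98 in

bottom flange: A = 90 × 20 = 1800.00, centroid at (55.00, 10.00).
web: A = 10 × 210 = 2100.00, centroid at (5.00, 125.00).
top flange: A = 70 × 16 = 1120.00, centroid at (-25.00, 238.00).
ΣA = 5020.00 in²
ΣAX̄ = (1800.00)(55.00) + (2100.00)(5.00) + (1120.00)(-25.00) = 81500.00 in³
ΣAȲ = (1800.00)(10.00) + (2100.00)(125.00) + (1120.00)(238.00) = 547060.00 in³
X̄ = 81500.00 / 5020.00 = 16.24 in
Ȳ = 547060.00 / 5020.00 = 108.98 in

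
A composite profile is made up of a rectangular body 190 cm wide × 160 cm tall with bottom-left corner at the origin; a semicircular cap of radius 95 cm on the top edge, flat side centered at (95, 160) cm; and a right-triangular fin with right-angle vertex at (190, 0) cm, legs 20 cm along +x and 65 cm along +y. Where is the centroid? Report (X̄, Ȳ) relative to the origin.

rectangular body: A = 190 × 160 = 30400.00, centroid at (95.00, 80.00).
semicircular top: A = ½π·95² = 14176.44, centroid at (95.00, 200.32).
triangular fin: A = ½·20·65 = 650.00, centroid at (196.67, 21.67).
ΣA = 45226.44 cm²
ΣAX̄ = (30400.00)(95.00) + (14176.44)(95.00) + (650.00)(196.67) = 4362594.83 cm³
ΣAȲ = (30400.00)(80.00) + (14176.44)(200.32) + (650.00)(21.67) = 5285896.56 cm³
X̄ = 4362594.83 / 45226.44 = 96.46 cm
Ȳ = 5285896.56 / 45226.44 = 116.88 cm

X̄ = 96.46 cm, Ȳ = 116.88 cm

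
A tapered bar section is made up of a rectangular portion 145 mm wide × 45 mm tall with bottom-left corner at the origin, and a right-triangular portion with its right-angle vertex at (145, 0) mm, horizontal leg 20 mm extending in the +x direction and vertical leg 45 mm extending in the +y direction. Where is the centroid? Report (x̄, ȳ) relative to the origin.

x̄ = 77.61 mm, ȳ = 22.02 mm

Part | A | x̄ᵢ | ȳᵢ | A·x̄ᵢ | A·ȳᵢ
rectangular portion | 6525.00 | 72.50 | 22.50 | 473062.50 | 146812.50
triangular portion | 450.00 | 151.67 | 15.00 | 68250.00 | 6750.00
Σ | 6975.00 |  |  | 541312.50 | 153562.50
x̄ = 541312.50 / 6975.00 = 77.61 mm
ȳ = 153562.50 / 6975.00 = 22.02 mm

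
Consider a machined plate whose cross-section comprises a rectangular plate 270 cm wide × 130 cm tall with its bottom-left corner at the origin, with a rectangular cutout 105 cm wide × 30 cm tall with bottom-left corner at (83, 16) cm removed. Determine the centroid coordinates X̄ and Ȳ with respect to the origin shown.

X̄ = 134.95 cm, Ȳ = 68.35 cm

plate: A = 270 × 130 = 35100.00, centroid at (135.00, 65.00).
hole: A = −(105 × 30) = -3150.00, centroid at (135.50, 31.00).
ΣA = 31950.00 cm², ΣAX̄ = 4311675.00 cm³, ΣAȲ = 2183850.00 cm³.
X̄ = 4311675.00/31950.00 = 134.95 cm; Ȳ = 2183850.00/31950.00 = 68.35 cm.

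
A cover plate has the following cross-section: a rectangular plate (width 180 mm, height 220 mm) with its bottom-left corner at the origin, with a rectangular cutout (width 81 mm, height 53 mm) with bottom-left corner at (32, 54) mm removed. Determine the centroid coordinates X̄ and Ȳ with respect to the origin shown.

X̄ = 92.13 mm, Ȳ = 113.59 mm

Part | A | x̄ᵢ | ȳᵢ | A·x̄ᵢ | A·ȳᵢ
plate | 39600.00 | 90.00 | 110.00 | 3564000.00 | 4356000.00
hole | -4293.00 | 72.50 | 80.50 | -311242.50 | -345586.50
Σ | 35307.00 |  |  | 3252757.50 | 4010413.50
X̄ = 3252757.50 / 35307.00 = 92.13 mm
Ȳ = 4010413.50 / 35307.00 = 113.59 mm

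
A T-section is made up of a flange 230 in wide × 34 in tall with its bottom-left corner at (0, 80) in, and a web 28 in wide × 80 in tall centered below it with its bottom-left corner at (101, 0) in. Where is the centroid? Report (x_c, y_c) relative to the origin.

Part | A | x̄ᵢ | ȳᵢ | A·x̄ᵢ | A·ȳᵢ
web | 2240.00 | 115.00 | 40.00 | 257600.00 | 89600.00
flange | 7820.00 | 115.00 | 97.00 | 899300.00 | 758540.00
Σ | 10060.00 |  |  | 1156900.00 | 848140.00
x_c = 1156900.00 / 10060.00 = 115.00 in
y_c = 848140.00 / 10060.00 = 84.31 in

x_c = 115.00 in, y_c = 84.31 in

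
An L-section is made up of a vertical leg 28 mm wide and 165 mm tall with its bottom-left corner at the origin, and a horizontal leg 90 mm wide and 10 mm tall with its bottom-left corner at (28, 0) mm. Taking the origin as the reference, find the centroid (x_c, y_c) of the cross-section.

vertical leg: A = 28 × 165 = 4620.00, centroid at (14.00, 82.50).
horizontal leg: A = 90 × 10 = 900.00, centroid at (73.00, 5.00).
ΣA = 5520.00 mm², ΣAx_c = 130380.00 mm³, ΣAy_c = 385650.00 mm³.
x_c = 130380.00/5520.00 = 23.62 mm; y_c = 385650.00/5520.00 = 69.86 mm.

x_c = 23.62 mm, y_c = 69.86 mm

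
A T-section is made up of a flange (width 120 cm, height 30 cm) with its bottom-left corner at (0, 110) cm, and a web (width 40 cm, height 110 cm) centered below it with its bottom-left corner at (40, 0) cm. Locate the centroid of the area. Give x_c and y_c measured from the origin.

x_c = 60.00 cm, y_c = 86.50 cm

web: A = 40 × 110 = 4400.00, centroid at (60.00, 55.00).
flange: A = 120 × 30 = 3600.00, centroid at (60.00, 125.00).
ΣA = 8000.00 cm², ΣAx_c = 480000.00 cm³, ΣAy_c = 692000.00 cm³.
x_c = 480000.00/8000.00 = 60.00 cm; y_c = 692000.00/8000.00 = 86.50 cm.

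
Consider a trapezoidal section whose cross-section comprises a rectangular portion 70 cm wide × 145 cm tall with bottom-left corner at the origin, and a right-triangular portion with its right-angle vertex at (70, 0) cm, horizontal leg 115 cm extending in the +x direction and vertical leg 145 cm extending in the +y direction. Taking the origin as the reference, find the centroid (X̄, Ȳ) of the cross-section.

rectangular portion: A = 70 × 145 = 10150.00, centroid at (35.00, 72.50).
triangular portion: A = ½·115·145 = 8337.50, centroid at (108.33, 48.33).
ΣA = 18487.50 cm²
ΣAX̄ = (10150.00)(35.00) + (8337.50)(108.33) = 1258479.17 cm³
ΣAȲ = (10150.00)(72.50) + (8337.50)(48.33) = 1138854.17 cm³
X̄ = 1258479.17 / 18487.50 = 68.07 cm
Ȳ = 1138854.17 / 18487.50 = 61.60 cm

X̄ = 68.07 cm, Ȳ = 61.60 cm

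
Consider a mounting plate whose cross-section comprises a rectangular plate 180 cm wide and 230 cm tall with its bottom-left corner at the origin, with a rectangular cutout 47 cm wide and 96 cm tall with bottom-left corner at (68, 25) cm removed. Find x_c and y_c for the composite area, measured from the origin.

plate: A = 180 × 230 = 41400.00, centroid at (90.00, 115.00).
hole: A = −(47 × 96) = -4512.00, centroid at (91.50, 73.00).
ΣA = 36888.00 cm², ΣAx_c = 3313152.00 cm³, ΣAy_c = 4431624.00 cm³.
x_c = 3313152.00/36888.00 = 89.82 cm; y_c = 4431624.00/36888.00 = 120.14 cm.

x_c = 89.82 cm, y_c = 120.14 cm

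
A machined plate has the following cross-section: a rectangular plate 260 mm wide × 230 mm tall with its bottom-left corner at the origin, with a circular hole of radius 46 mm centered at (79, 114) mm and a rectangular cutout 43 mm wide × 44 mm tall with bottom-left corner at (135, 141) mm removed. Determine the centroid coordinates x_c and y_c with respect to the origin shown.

plate: A = 260 × 230 = 59800.00, centroid at (130.00, 115.00).
hole 1: A = −π·46² = -6647.61, centroid at (79.00, 114.00).
hole 2: A = −(43 × 44) = -1892.00, centroid at (156.50, 163.00).
ΣA = 51260.39 mm²
ΣAx_c = (59800.00)(130.00) + (-6647.61)(79.00) + (-1892.00)(156.50) = 6952740.81 mm³
ΣAy_c = (59800.00)(115.00) + (-6647.61)(114.00) + (-1892.00)(163.00) = 5810776.45 mm³
x_c = 6952740.81 / 51260.39 = 135.64 mm
y_c = 5810776.45 / 51260.39 = 113.36 mm

x_c = 135.64 mm, y_c = 113.36 mm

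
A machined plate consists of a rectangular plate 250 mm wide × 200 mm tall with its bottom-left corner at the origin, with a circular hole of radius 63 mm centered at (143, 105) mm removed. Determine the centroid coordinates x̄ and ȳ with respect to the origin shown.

Part | A | x̄ᵢ | ȳᵢ | A·x̄ᵢ | A·ȳᵢ
plate | 50000.00 | 125.00 | 100.00 | 6250000.00 | 5000000.00
hole | -12468.98 | 143.00 | 105.00 | -1783064.32 | -1309243.03
Σ | 37531.02 |  |  | 4466935.68 | 3690756.97
x̄ = 4466935.68 / 37531.02 = 119.02 mm
ȳ = 3690756.97 / 37531.02 = 98.34 mm

x̄ = 119.02 mm, ȳ = 98.34 mm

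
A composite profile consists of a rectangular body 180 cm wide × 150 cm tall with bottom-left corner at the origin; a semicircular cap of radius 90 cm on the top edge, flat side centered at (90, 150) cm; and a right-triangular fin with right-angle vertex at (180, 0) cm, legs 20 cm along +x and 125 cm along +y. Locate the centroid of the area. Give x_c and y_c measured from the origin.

rectangular body: A = 180 × 150 = 27000.00, centroid at (90.00, 75.00).
semicircular top: A = ½π·90² = 12723.45, centroid at (90.00, 188.20).
triangular fin: A = ½·20·125 = 1250.00, centroid at (186.67, 41.67).
ΣA = 40973.45 cm², ΣAx_c = 3808443.86 cm³, ΣAy_c = 4471600.87 cm³.
x_c = 3808443.86/40973.45 = 92.95 cm; y_c = 4471600.87/40973.45 = 109.13 cm.

x_c = 92.95 cm, y_c = 109.13 cm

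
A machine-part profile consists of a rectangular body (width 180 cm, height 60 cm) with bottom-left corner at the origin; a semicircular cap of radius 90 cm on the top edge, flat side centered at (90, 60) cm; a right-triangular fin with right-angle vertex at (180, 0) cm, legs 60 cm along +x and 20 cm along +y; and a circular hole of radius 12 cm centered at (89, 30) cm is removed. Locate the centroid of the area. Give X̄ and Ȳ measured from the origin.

X̄ = 92.81 cm, Ȳ = 66.07 cm

rectangular body: A = 180 × 60 = 10800.00, centroid at (90.00, 30.00).
semicircular top: A = ½π·90² = 12723.45, centroid at (90.00, 98.20).
triangular fin: A = ½·60·20 = 600.00, centroid at (200.00, 6.67).
hole: A = −π·12² = -452.39, centroid at (89.00, 30.00).
ΣA = 23671.06 cm², ΣAX̄ = 2196847.87 cm³, ΣAȲ = 1563835.33 cm³.
X̄ = 2196847.87/23671.06 = 92.81 cm; Ȳ = 1563835.33/23671.06 = 66.07 cm.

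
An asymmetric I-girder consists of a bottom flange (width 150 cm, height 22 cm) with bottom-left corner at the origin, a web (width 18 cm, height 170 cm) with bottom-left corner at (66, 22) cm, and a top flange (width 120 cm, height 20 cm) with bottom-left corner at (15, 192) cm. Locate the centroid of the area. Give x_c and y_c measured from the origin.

bottom flange: A = 150 × 22 = 3300.00, centroid at (75.00, 11.00).
web: A = 18 × 170 = 3060.00, centroid at (75.00, 107.00).
top flange: A = 120 × 20 = 2400.00, centroid at (75.00, 202.00).
ΣA = 8760.00 cm², ΣAx_c = 657000.00 cm³, ΣAy_c = 848520.00 cm³.
x_c = 657000.00/8760.00 = 75.00 cm; y_c = 848520.00/8760.00 = 96.86 cm.

x_c = 75.00 cm, y_c = 96.86 cm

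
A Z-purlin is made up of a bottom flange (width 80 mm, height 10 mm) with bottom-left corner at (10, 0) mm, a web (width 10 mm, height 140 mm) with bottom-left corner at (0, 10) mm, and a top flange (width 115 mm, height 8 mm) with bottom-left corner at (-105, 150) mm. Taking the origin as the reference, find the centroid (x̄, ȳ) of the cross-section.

x̄ = 1.06 mm, ȳ = 82.59 mm

Part | A | x̄ᵢ | ȳᵢ | A·x̄ᵢ | A·ȳᵢ
bottom flange | 800.00 | 50.00 | 5.00 | 40000.00 | 4000.00
web | 1400.00 | 5.00 | 80.00 | 7000.00 | 112000.00
top flange | 920.00 | -47.50 | 154.00 | -43700.00 | 141680.00
Σ | 3120.00 |  |  | 3300.00 | 257680.00
x̄ = 3300.00 / 3120.00 = 1.06 mm
ȳ = 257680.00 / 3120.00 = 82.59 mm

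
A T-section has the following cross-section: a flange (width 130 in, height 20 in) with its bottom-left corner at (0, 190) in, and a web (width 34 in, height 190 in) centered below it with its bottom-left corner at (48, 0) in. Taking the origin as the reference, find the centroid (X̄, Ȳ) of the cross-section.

Part | A | x̄ᵢ | ȳᵢ | A·x̄ᵢ | A·ȳᵢ
web | 6460.00 | 65.00 | 95.00 | 419900.00 | 613700.00
flange | 2600.00 | 65.00 | 200.00 | 169000.00 | 520000.00
Σ | 9060.00 |  |  | 588900.00 | 1133700.00
X̄ = 588900.00 / 9060.00 = 65.00 in
Ȳ = 1133700.00 / 9060.00 = 125.13 in

X̄ = 65.00 in, Ȳ = 125.13 in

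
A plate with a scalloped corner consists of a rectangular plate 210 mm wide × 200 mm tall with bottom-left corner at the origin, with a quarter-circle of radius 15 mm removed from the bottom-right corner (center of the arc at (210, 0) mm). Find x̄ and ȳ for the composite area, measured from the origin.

x̄ = 104.58 mm, ȳ = 100.40 mm

Part | A | x̄ᵢ | ȳᵢ | A·x̄ᵢ | A·ȳᵢ
plate | 42000.00 | 105.00 | 100.00 | 4410000.00 | 4200000.00
removed quarter-circle | -176.71 | 203.63 | 6.37 | -35985.06 | -1125.00
Σ | 41823.29 |  |  | 4374014.94 | 4198875.00
x̄ = 4374014.94 / 41823.29 = 104.58 mm
ȳ = 4198875.00 / 41823.29 = 100.40 mm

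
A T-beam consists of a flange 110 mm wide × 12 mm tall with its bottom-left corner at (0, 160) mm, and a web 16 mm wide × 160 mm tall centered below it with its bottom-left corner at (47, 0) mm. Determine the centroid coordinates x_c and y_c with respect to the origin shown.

web: A = 16 × 160 = 2560.00, centroid at (55.00, 80.00).
flange: A = 110 × 12 = 1320.00, centroid at (55.00, 166.00).
ΣA = 3880.00 mm²
ΣAx_c = (2560.00)(55.00) + (1320.00)(55.00) = 213400.00 mm³
ΣAy_c = (2560.00)(80.00) + (1320.00)(166.00) = 423920.00 mm³
x_c = 213400.00 / 3880.00 = 55.00 mm
y_c = 423920.00 / 3880.00 = 109.26 mm

x_c = 55.00 mm, y_c = 109.26 mm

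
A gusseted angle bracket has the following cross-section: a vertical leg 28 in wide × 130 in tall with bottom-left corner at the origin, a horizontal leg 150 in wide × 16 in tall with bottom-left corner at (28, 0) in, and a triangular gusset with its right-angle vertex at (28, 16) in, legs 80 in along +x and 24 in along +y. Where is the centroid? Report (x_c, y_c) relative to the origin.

vertical leg: A = 28 × 130 = 3640.00, centroid at (14.00, 65.00).
horizontal leg: A = 150 × 16 = 2400.00, centroid at (103.00, 8.00).
gusset: A = ½·80·24 = 960.00, centroid at (54.67, 24.00).
ΣA = 7000.00 in², ΣAx_c = 350640.00 in³, ΣAy_c = 278840.00 in³.
x_c = 350640.00/7000.00 = 50.09 in; y_c = 278840.00/7000.00 = 39.83 in.

x_c = 50.09 in, y_c = 39.83 in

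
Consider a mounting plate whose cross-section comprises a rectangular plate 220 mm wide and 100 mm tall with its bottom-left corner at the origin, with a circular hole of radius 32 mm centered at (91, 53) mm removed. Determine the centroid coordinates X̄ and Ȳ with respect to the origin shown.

plate: A = 220 × 100 = 22000.00, centroid at (110.00, 50.00).
hole: A = −π·32² = -3216.99, centroid at (91.00, 53.00).
ΣA = 18783.01 mm², ΣAX̄ = 2127253.83 mm³, ΣAȲ = 929499.48 mm³.
X̄ = 2127253.83/18783.01 = 113.25 mm; Ȳ = 929499.48/18783.01 = 49.49 mm.

X̄ = 113.25 mm, Ȳ = 49.49 mm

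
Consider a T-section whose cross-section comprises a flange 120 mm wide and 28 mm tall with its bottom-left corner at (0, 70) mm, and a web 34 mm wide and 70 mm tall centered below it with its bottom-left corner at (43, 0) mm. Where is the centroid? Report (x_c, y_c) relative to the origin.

x_c = 60.00 mm, y_c = 63.68 mm

web: A = 34 × 70 = 2380.00, centroid at (60.00, 35.00).
flange: A = 120 × 28 = 3360.00, centroid at (60.00, 84.00).
ΣA = 5740.00 mm², ΣAx_c = 344400.00 mm³, ΣAy_c = 365540.00 mm³.
x_c = 344400.00/5740.00 = 60.00 mm; y_c = 365540.00/5740.00 = 63.68 mm.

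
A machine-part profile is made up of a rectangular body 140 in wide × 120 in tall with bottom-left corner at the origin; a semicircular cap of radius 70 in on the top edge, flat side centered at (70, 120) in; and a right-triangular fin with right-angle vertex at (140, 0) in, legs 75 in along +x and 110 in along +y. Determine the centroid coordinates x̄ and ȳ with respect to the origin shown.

rectangular body: A = 140 × 120 = 16800.00, centroid at (70.00, 60.00).
semicircular top: A = ½π·70² = 7696.90, centroid at (70.00, 149.71).
triangular fin: A = ½·75·110 = 4125.00, centroid at (165.00, 36.67).
ΣA = 28621.90 in²
ΣAx̄ = (16800.00)(70.00) + (7696.90)(70.00) + (4125.00)(165.00) = 2395408.14 in³
ΣAȳ = (16800.00)(60.00) + (7696.90)(149.71) + (4125.00)(36.67) = 2311544.91 in³
x̄ = 2395408.14 / 28621.90 = 83.69 in
ȳ = 2311544.91 / 28621.90 = 80.76 in

x̄ = 83.69 in, ȳ = 80.76 in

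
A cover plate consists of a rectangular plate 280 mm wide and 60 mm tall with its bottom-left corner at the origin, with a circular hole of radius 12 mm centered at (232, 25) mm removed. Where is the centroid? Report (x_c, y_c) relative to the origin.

x_c = 137.45 mm, y_c = 30.14 mm

plate: A = 280 × 60 = 16800.00, centroid at (140.00, 30.00).
hole: A = −π·12² = -452.39, centroid at (232.00, 25.00).
ΣA = 16347.61 mm²
ΣAx_c = (16800.00)(140.00) + (-452.39)(232.00) = 2247045.67 mm³
ΣAy_c = (16800.00)(30.00) + (-452.39)(25.00) = 492690.27 mm³
x_c = 2247045.67 / 16347.61 = 137.45 mm
y_c = 492690.27 / 16347.61 = 30.14 mm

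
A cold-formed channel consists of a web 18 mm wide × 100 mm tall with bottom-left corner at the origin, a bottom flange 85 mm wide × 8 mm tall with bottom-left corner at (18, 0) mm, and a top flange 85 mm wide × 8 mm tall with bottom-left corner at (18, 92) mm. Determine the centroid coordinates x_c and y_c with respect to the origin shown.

web: A = 18 × 100 = 1800.00, centroid at (9.00, 50.00).
bottom flange: A = 85 × 8 = 680.00, centroid at (60.50, 4.00).
top flange: A = 85 × 8 = 680.00, centroid at (60.50, 96.00).
ΣA = 3160.00 mm²
ΣAx_c = (1800.00)(9.00) + (680.00)(60.50) + (680.00)(60.50) = 98480.00 mm³
ΣAy_c = (1800.00)(50.00) + (680.00)(4.00) + (680.00)(96.00) = 158000.00 mm³
x_c = 98480.00 / 3160.00 = 31.16 mm
y_c = 158000.00 / 3160.00 = 50.00 mm

x_c = 31.16 mm, y_c = 50.00 mm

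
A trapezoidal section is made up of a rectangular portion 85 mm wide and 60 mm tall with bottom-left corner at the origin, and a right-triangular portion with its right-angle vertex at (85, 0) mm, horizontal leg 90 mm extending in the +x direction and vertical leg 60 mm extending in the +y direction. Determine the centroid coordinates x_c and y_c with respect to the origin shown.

rectangular portion: A = 85 × 60 = 5100.00, centroid at (42.50, 30.00).
triangular portion: A = ½·90·60 = 2700.00, centroid at (115.00, 20.00).
ΣA = 7800.00 mm²
ΣAx_c = (5100.00)(42.50) + (2700.00)(115.00) = 527250.00 mm³
ΣAy_c = (5100.00)(30.00) + (2700.00)(20.00) = 207000.00 mm³
x_c = 527250.00 / 7800.00 = 67.60 mm
y_c = 207000.00 / 7800.00 = 26.54 mm

x_c = 67.60 mm, y_c = 26.54 mm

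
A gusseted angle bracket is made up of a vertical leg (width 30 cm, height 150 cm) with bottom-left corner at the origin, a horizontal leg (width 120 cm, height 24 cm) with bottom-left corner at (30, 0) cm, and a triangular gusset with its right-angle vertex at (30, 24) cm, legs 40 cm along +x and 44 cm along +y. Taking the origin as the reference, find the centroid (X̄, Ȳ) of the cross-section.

Part | A | x̄ᵢ | ȳᵢ | A·x̄ᵢ | A·ȳᵢ
vertical leg | 4500.00 | 15.00 | 75.00 | 67500.00 | 337500.00
horizontal leg | 2880.00 | 90.00 | 12.00 | 259200.00 | 34560.00
gusset | 880.00 | 43.33 | 38.67 | 38133.33 | 34026.67
Σ | 8260.00 |  |  | 364833.33 | 406086.67
X̄ = 364833.33 / 8260.00 = 44.17 cm
Ȳ = 406086.67 / 8260.00 = 49.16 cm

X̄ = 44.17 cm, Ȳ = 49.16 cm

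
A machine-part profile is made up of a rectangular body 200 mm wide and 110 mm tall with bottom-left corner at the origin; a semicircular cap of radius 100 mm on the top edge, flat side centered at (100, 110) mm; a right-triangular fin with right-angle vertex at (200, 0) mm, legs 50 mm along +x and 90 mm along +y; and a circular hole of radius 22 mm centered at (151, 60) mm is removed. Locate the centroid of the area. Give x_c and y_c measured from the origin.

rectangular body: A = 200 × 110 = 22000.00, centroid at (100.00, 55.00).
semicircular top: A = ½π·100² = 15707.96, centroid at (100.00, 152.44).
triangular fin: A = ½·50·90 = 2250.00, centroid at (216.67, 30.00).
hole: A = −π·22² = -1520.53, centroid at (151.00, 60.00).
ΣA = 38437.43 mm²
ΣAx_c = (22000.00)(100.00) + (15707.96)(100.00) + (2250.00)(216.67) + (-1520.53)(151.00) = 4028696.17 mm³
ΣAy_c = (22000.00)(55.00) + (15707.96)(152.44) + (2250.00)(30.00) + (-1520.53)(60.00) = 3580810.78 mm³
x_c = 4028696.17 / 38437.43 = 104.81 mm
y_c = 3580810.78 / 38437.43 = 93.16 mm

x_c = 104.81 mm, y_c = 93.16 mm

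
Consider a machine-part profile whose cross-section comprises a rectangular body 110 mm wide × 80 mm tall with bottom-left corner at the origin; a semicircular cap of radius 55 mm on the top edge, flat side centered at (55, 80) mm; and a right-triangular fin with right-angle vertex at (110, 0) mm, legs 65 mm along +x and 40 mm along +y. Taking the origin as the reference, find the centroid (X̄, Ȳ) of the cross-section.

X̄ = 61.71 mm, Ȳ = 57.93 mm

Part | A | x̄ᵢ | ȳᵢ | A·x̄ᵢ | A·ȳᵢ
rectangular body | 8800.00 | 55.00 | 40.00 | 484000.00 | 352000.00
semicircular top | 4751.66 | 55.00 | 103.34 | 261341.24 | 491049.38
triangular fin | 1300.00 | 131.67 | 13.33 | 171166.67 | 17333.33
Σ | 14851.66 |  |  | 916507.91 | 860382.71
X̄ = 916507.91 / 14851.66 = 61.71 mm
Ȳ = 860382.71 / 14851.66 = 57.93 mm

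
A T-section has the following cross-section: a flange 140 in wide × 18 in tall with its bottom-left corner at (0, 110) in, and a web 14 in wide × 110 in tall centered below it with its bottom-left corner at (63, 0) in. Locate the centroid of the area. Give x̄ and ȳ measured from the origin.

web: A = 14 × 110 = 1540.00, centroid at (70.00, 55.00).
flange: A = 140 × 18 = 2520.00, centroid at (70.00, 119.00).
ΣA = 4060.00 in², ΣAx̄ = 284200.00 in³, ΣAȳ = 384580.00 in³.
x̄ = 284200.00/4060.00 = 70.00 in; ȳ = 384580.00/4060.00 = 94.72 in.

x̄ = 70.00 in, ȳ = 94.72 in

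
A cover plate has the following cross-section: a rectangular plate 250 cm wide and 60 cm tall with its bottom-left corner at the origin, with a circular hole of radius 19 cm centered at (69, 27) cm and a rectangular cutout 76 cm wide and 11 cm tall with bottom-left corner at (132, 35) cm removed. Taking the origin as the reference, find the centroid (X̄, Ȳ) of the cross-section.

plate: A = 250 × 60 = 15000.00, centroid at (125.00, 30.00).
hole 1: A = −π·19² = -1134.11, centroid at (69.00, 27.00).
hole 2: A = −(76 × 11) = -836.00, centroid at (170.00, 40.50).
ΣA = 13029.89 cm²
ΣAX̄ = (15000.00)(125.00) + (-1134.11)(69.00) + (-836.00)(170.00) = 1654626.07 cm³
ΣAȲ = (15000.00)(30.00) + (-1134.11)(27.00) + (-836.00)(40.50) = 385520.90 cm³
X̄ = 1654626.07 / 13029.89 = 126.99 cm
Ȳ = 385520.90 / 13029.89 = 29.59 cm

X̄ = 126.99 cm, Ȳ = 29.59 cm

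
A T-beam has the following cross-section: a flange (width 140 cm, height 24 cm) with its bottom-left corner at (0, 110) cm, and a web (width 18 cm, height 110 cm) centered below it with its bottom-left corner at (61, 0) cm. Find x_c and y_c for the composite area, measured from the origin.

x_c = 70.00 cm, y_c = 97.16 cm

web: A = 18 × 110 = 1980.00, centroid at (70.00, 55.00).
flange: A = 140 × 24 = 3360.00, centroid at (70.00, 122.00).
ΣA = 5340.00 cm², ΣAx_c = 373800.00 cm³, ΣAy_c = 518820.00 cm³.
x_c = 373800.00/5340.00 = 70.00 cm; y_c = 518820.00/5340.00 = 97.16 cm.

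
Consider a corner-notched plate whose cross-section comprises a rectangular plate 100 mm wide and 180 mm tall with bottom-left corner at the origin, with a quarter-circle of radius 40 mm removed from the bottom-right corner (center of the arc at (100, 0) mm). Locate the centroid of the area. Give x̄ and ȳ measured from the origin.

x̄ = 47.52 mm, ȳ = 95.48 mm

plate: A = 100 × 180 = 18000.00, centroid at (50.00, 90.00).
removed quarter-circle: A = −¼π·40² = -1256.64, centroid at (83.02, 16.98).
ΣA = 16743.36 mm², ΣAx̄ = 795669.63 mm³, ΣAȳ = 1598666.67 mm³.
x̄ = 795669.63/16743.36 = 47.52 mm; ȳ = 1598666.67/16743.36 = 95.48 mm.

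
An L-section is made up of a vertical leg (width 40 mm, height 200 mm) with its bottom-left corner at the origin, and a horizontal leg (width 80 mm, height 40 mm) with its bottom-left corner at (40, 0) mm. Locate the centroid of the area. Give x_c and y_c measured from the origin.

vertical leg: A = 40 × 200 = 8000.00, centroid at (20.00, 100.00).
horizontal leg: A = 80 × 40 = 3200.00, centroid at (80.00, 20.00).
ΣA = 11200.00 mm², ΣAx_c = 416000.00 mm³, ΣAy_c = 864000.00 mm³.
x_c = 416000.00/11200.00 = 37.14 mm; y_c = 864000.00/11200.00 = 77.14 mm.

x_c = 37.14 mm, y_c = 77.14 mm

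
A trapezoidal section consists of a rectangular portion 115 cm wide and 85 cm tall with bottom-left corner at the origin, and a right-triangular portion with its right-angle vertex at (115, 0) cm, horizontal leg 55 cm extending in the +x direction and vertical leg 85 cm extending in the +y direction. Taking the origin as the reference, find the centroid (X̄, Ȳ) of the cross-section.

rectangular portion: A = 115 × 85 = 9775.00, centroid at (57.50, 42.50).
triangular portion: A = ½·55·85 = 2337.50, centroid at (133.33, 28.33).
ΣA = 12112.50 cm²
ΣAX̄ = (9775.00)(57.50) + (2337.50)(133.33) = 873729.17 cm³
ΣAȲ = (9775.00)(42.50) + (2337.50)(28.33) = 481666.67 cm³
X̄ = 873729.17 / 12112.50 = 72.13 cm
Ȳ = 481666.67 / 12112.50 = 39.77 cm

X̄ = 72.13 cm, Ȳ = 39.77 cm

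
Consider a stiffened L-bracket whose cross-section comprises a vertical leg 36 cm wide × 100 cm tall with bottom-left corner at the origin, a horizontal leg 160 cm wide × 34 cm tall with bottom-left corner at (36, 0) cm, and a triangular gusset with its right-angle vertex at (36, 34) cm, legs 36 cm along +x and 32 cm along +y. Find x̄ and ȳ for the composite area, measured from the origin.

vertical leg: A = 36 × 100 = 3600.00, centroid at (18.00, 50.00).
horizontal leg: A = 160 × 34 = 5440.00, centroid at (116.00, 17.00).
gusset: A = ½·36·32 = 576.00, centroid at (48.00, 44.67).
ΣA = 9616.00 cm², ΣAx̄ = 723488.00 cm³, ΣAȳ = 298208.00 cm³.
x̄ = 723488.00/9616.00 = 75.24 cm; ȳ = 298208.00/9616.00 = 31.01 cm.

x̄ = 75.24 cm, ȳ = 31.01 cm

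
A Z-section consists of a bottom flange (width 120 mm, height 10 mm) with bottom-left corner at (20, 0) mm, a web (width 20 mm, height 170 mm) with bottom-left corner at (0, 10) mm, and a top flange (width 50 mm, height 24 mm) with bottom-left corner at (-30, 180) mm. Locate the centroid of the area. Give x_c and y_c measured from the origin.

x_c = 21.38 mm, y_c = 96.45 mm

bottom flange: A = 120 × 10 = 1200.00, centroid at (80.00, 5.00).
web: A = 20 × 170 = 3400.00, centroid at (10.00, 95.00).
top flange: A = 50 × 24 = 1200.00, centroid at (-5.00, 192.00).
ΣA = 5800.00 mm², ΣAx_c = 124000.00 mm³, ΣAy_c = 559400.00 mm³.
x_c = 124000.00/5800.00 = 21.38 mm; y_c = 559400.00/5800.00 = 96.45 mm.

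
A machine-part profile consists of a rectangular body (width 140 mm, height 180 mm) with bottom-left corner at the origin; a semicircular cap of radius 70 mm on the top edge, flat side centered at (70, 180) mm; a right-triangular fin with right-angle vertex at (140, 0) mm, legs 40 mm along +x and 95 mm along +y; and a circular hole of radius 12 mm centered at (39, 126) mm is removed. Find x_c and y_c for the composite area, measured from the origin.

x_c = 75.02 mm, y_c = 113.13 mm

rectangular body: A = 140 × 180 = 25200.00, centroid at (70.00, 90.00).
semicircular top: A = ½π·70² = 7696.90, centroid at (70.00, 209.71).
triangular fin: A = ½·40·95 = 1900.00, centroid at (153.33, 31.67).
hole: A = −π·12² = -452.39, centroid at (39.00, 126.00).
ΣA = 34344.51 mm², ΣAx_c = 2576473.29 mm³, ΣAy_c = 3885274.64 mm³.
x_c = 2576473.29/34344.51 = 75.02 mm; y_c = 3885274.64/34344.51 = 113.13 mm.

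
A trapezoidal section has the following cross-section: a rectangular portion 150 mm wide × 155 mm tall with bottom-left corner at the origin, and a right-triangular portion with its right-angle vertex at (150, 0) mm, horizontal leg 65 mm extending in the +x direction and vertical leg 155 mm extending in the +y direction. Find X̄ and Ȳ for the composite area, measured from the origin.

rectangular portion: A = 150 × 155 = 23250.00, centroid at (75.00, 77.50).
triangular portion: A = ½·65·155 = 5037.50, centroid at (171.67, 51.67).
ΣA = 28287.50 mm²
ΣAX̄ = (23250.00)(75.00) + (5037.50)(171.67) = 2608520.83 mm³
ΣAȲ = (23250.00)(77.50) + (5037.50)(51.67) = 2062145.83 mm³
X̄ = 2608520.83 / 28287.50 = 92.21 mm
Ȳ = 2062145.83 / 28287.50 = 72.90 mm

X̄ = 92.21 mm, Ȳ = 72.90 mm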